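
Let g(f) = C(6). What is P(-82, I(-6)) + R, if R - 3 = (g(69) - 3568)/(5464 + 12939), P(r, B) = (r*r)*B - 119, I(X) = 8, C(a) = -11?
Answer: 987795849/18403 ≈ 53676.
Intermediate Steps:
g(f) = -11
P(r, B) = -119 + B*r² (P(r, B) = r²*B - 119 = B*r² - 119 = -119 + B*r²)
R = 51630/18403 (R = 3 + (-11 - 3568)/(5464 + 12939) = 3 - 3579/18403 = 51630/18403 ≈ 2.8055)
P(-82, I(-6)) + R = (-119 + 8*(-82)²) + 51630/18403 = (-119 + 8*6724) + 51630/18403 = (-119 + 53792) + 51630/18403 = 53673 + 51630/18403 = 987795849/18403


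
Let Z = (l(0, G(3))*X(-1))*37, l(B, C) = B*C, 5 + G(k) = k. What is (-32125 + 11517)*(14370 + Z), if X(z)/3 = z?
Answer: -296136960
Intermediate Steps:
X(z) = 3*z
G(k) = -5 + k
Z = 0 (Z = ((0*(-5 + 3))*(3*(-1)))*37 = ((0*(-2))*(-3))*37 = (0*(-3))*37 = 0*37 = 0)
(-32125 + 11517)*(14370 + Z) = (-32125 + 11517)*(14370 + 0) = -20608*14370 = -296136960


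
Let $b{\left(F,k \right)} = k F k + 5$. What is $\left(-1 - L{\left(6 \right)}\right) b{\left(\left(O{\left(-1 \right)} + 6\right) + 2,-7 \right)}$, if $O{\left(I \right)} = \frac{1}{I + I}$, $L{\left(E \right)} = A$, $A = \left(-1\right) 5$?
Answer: $1490$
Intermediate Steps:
$A = -5$
$L{\left(E \right)} = -5$
$O{\left(I \right)} = \frac{1}{2 I}$
$b{\left(F,k \right)} = 5 + F k^{2}$ ($b{\left(F,k \right)} = F k k + 5 = F k^{2} + 5 = 5 + F k^{2}$)
$\left(-1 - L{\left(6 \right)}\right) b{\left(\left(O{\left(-1 \right)} + 6\right) + 2,-7 \right)} = \left(-1 - -5\right) \left(5 + \left(\left(\frac{1}{2 \left(-1\right)} + 6\right) + 2\right) \left(-7\right)^{2}\right) = \left(-1 + 5\right) \left(5 + \left(\left(\frac{1}{2} \left(-1\right) + 6\right) + 2\right) 49\right) = 4 \left(5 + \left(\left(- \frac{1}{2} + 6\right) + 2\right) 49\right) = 4 \left(5 + \left(\frac{11}{2} + 2\right) 49\right) = 4 \left(5 + \frac{15}{2} \cdot 49\right) = 4 \left(5 + \frac{735}{2}\right) = 4 \cdot \frac{745}{2} = 1490$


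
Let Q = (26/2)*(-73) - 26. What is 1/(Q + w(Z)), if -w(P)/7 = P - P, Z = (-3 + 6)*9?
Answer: -1/975 ≈ -0.0010256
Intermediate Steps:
Z = 27 (Z = 3*9 = 27)
Q = -975 (Q = (26*(½))*(-73) - 26 = 13*(-73) - 26 = -949 - 26 = -975)
w(P) = 0 (w(P) = -7*(P - P) = -7*0 = 0)
1/(Q + w(Z)) = 1/(-975 + 0) = 1/(-975) = -1/975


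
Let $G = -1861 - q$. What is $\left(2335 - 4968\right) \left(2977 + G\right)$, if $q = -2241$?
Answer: $-8838981$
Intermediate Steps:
$G = 380$ ($G = -1861 - -2241 = -1861 + 2241 = 380$)
$\left(2335 - 4968\right) \left(2977 + G\right) = \left(2335 - 4968\right) \left(2977 + 380\right) = \left(-2633\right) 3357 = -8838981$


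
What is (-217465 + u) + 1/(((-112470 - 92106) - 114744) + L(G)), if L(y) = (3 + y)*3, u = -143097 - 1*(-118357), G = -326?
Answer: -77575597246/320289 ≈ -2.4221e+5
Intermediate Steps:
u = -24740 (u = -143097 + 118357 = -24740)
L(y) = 9 + 3*y
(-217465 + u) + 1/(((-112470 - 92106) - 114744) + L(G)) = (-217465 - 24740) + 1/(((-112470 - 92106) - 114744) + (9 + 3*(-326))) = -242205 + 1/((-204576 - 114744) + (9 - 978)) = -242205 + 1/(-319320 - 969) = -242205 + 1/(-320289) = -242205 - 1/320289 = -77575597246/320289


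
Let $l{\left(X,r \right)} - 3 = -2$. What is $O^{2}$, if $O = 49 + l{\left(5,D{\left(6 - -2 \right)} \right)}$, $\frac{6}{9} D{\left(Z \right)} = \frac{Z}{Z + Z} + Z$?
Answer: $2500$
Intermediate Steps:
$D{\left(Z \right)} = \frac{3}{4} + \frac{3 Z}{2}$ ($D{\left(Z \right)} = \frac{3 \left(\frac{Z}{Z + Z} + Z\right)}{2} = \frac{3 \left(\frac{Z}{2 Z} + Z\right)}{2} = \frac{3 \left(\frac{1}{2 Z} Z + Z\right)}{2} = \frac{3 \left(\frac{1}{2} + Z\right)}{2} = \frac{3}{4} + \frac{3 Z}{2}$)
$l{\left(X,r \right)} = 1$ ($l{\left(X,r \right)} = 3 - 2 = 1$)
$O = 50$ ($O = 49 + 1 = 50$)
$O^{2} = 50^{2} = 2500$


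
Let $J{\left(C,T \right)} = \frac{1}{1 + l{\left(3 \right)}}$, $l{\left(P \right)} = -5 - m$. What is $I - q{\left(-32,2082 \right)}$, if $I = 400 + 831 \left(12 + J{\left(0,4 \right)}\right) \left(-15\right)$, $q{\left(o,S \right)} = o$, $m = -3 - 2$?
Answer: $-161613$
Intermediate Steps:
$m = -5$ ($m = -3 - 2 = -5$)
$l{\left(P \right)} = 0$ ($l{\left(P \right)} = -5 - -5 = -5 + 5 = 0$)
$J{\left(C,T \right)} = 1$ ($J{\left(C,T \right)} = \frac{1}{1 + 0} = 1^{-1} = 1$)
$I = -161645$ ($I = 400 + 831 \left(12 + 1\right) \left(-15\right) = 400 + 831 \cdot 13 \left(-15\right) = 400 + 831 \left(-195\right) = 400 - 162045 = -161645$)
$I - q{\left(-32,2082 \right)} = -161645 - -32 = -161645 + 32 = -161613$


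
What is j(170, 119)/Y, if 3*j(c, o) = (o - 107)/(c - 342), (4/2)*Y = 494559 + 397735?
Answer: -1/19184321 ≈ -5.2126e-8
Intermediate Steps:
Y = 446147 (Y = (494559 + 397735)/2 = (½)*892294 = 446147)
j(c, o) = (-107 + o)/(3*(-342 + c)) (j(c, o) = ((o - 107)/(c - 342))/3 = ((-107 + o)/(-342 + c))/3 = (-107 + o)/(3*(-342 + c)))
j(170, 119)/Y = ((-107 + 119)/(3*(-342 + 170)))/446147 = ((⅓)*12/(-172))*(1/446147) = ((⅓)*(-1/172)*12)*(1/446147) = -1/43*1/446147 = -1/19184321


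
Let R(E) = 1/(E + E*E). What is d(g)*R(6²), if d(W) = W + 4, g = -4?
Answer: 0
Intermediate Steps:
R(E) = 1/(E + E²)
d(W) = 4 + W
d(g)*R(6²) = (4 - 4)*(1/((6²)*(1 + 6²))) = 0*(1/(36*(1 + 36))) = 0*((1/36)/37) = 0*((1/36)*(1/37)) = 0*(1/1332) = 0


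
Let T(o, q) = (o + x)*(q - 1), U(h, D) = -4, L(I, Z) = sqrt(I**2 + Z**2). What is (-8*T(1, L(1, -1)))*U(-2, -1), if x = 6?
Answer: -224 + 224*sqrt(2) ≈ 92.784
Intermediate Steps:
T(o, q) = (-1 + q)*(6 + o) (T(o, q) = (o + 6)*(q - 1) = (6 + o)*(-1 + q) = (-1 + q)*(6 + o))
(-8*T(1, L(1, -1)))*U(-2, -1) = -8*(-6 - 1*1 + 6*sqrt(1**2 + (-1)**2) + 1*sqrt(1**2 + (-1)**2))*(-4) = -8*(-6 - 1 + 6*sqrt(1 + 1) + 1*sqrt(1 + 1))*(-4) = -8*(-6 - 1 + 6*sqrt(2) + 1*sqrt(2))*(-4) = -8*(-6 - 1 + 6*sqrt(2) + sqrt(2))*(-4) = -8*(-7 + 7*sqrt(2))*(-4) = (56 - 56*sqrt(2))*(-4) = -224 + 224*sqrt(2)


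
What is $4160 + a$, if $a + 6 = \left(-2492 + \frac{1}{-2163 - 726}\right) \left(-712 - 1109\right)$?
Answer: $\frac{4374029425}{963} \approx 4.5421 \cdot 10^{6}$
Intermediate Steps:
$a = \frac{4370023345}{963}$ ($a = -6 + \left(-2492 + \frac{1}{-2163 - 726}\right) \left(-712 - 1109\right) = -6 + \left(-2492 + \frac{1}{-2889}\right) \left(-1821\right) = -6 + \left(-2492 - \frac{1}{2889}\right) \left(-1821\right) = -6 - - \frac{4370029123}{963} = -6 + \frac{4370029123}{963} = \frac{4370023345}{963} \approx 4.5379 \cdot 10^{6}$)
$4160 + a = 4160 + \frac{4370023345}{963} = \frac{4374029425}{963}$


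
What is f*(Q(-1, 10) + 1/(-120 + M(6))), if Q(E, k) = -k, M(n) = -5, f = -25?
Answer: 1251/5 ≈ 250.20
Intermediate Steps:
f*(Q(-1, 10) + 1/(-120 + M(6))) = -25*(-1*10 + 1/(-120 - 5)) = -25*(-10 + 1/(-125)) = -25*(-10 - 1/125) = -25*(-1251/125) = 1251/5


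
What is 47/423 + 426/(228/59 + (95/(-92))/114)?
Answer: 124991273/1130049 ≈ 110.61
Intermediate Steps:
47/423 + 426/(228/59 + (95/(-92))/114) = 47*(1/423) + 426/(228*(1/59) + (95*(-1/92))*(1/114)) = 1/9 + 426/(228/59 - 95/92*1/114) = 1/9 + 426/(228/59 - 5/552) = 1/9 + 426/(125561/32568) = 1/9 + 426*(32568/125561) = 1/9 + 13873968/125561 = 124991273/1130049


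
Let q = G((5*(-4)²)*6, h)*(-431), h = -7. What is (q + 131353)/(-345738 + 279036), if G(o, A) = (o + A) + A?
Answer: 69493/66702 ≈ 1.0418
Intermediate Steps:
G(o, A) = o + 2*A (G(o, A) = (A + o) + A = o + 2*A)
q = -200846 (q = ((5*(-4)²)*6 + 2*(-7))*(-431) = ((5*16)*6 - 14)*(-431) = (80*6 - 14)*(-431) = (480 - 14)*(-431) = 466*(-431) = -200846)
(q + 131353)/(-345738 + 279036) = (-200846 + 131353)/(-345738 + 279036) = -69493/(-66702) = -69493*(-1/66702) = 69493/66702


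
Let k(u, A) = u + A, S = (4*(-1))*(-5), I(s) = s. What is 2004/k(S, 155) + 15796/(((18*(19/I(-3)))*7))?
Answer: -83222/9975 ≈ -8.3431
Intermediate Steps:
S = 20 (S = -4*(-5) = 20)
k(u, A) = A + u
2004/k(S, 155) + 15796/(((18*(19/I(-3)))*7)) = 2004/(155 + 20) + 15796/(((18*(19/(-3)))*7)) = 2004/175 + 15796/(((18*(19*(-⅓)))*7)) = 2004*(1/175) + 15796/(((18*(-19/3))*7)) = 2004/175 + 15796/((-114*7)) = 2004/175 + 15796/(-798) = 2004/175 + 15796*(-1/798) = 2004/175 - 7898/399 = -83222/9975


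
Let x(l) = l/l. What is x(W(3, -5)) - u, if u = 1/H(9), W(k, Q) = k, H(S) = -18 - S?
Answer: 28/27 ≈ 1.0370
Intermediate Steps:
x(l) = 1
u = -1/27 (u = 1/(-18 - 1*9) = 1/(-18 - 9) = 1/(-27) = -1/27 ≈ -0.037037)
x(W(3, -5)) - u = 1 - 1*(-1/27) = 1 + 1/27 = 28/27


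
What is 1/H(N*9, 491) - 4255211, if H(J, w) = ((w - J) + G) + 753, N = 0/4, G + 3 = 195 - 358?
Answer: -4587117457/1078 ≈ -4.2552e+6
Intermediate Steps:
G = -166 (G = -3 + (195 - 358) = -3 - 163 = -166)
N = 0 (N = 0*(1/4) = 0)
H(J, w) = 587 + w - J (H(J, w) = ((w - J) - 166) + 753 = (-166 + w - J) + 753 = 587 + w - J)
1/H(N*9, 491) - 4255211 = 1/(587 + 491 - 0*9) - 4255211 = 1/(587 + 491 - 1*0) - 4255211 = 1/(587 + 491 + 0) - 4255211 = 1/1078 - 4255211 = -4587117457/1078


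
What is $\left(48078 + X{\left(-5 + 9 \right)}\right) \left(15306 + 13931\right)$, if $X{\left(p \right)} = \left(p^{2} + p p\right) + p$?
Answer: $1406709018$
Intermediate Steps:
$X{\left(p \right)} = p + 2 p^{2}$ ($X{\left(p \right)} = \left(p^{2} + p^{2}\right) + p = 2 p^{2} + p = p + 2 p^{2}$)
$\left(48078 + X{\left(-5 + 9 \right)}\right) \left(15306 + 13931\right) = \left(48078 + \left(-5 + 9\right) \left(1 + 2 \left(-5 + 9\right)\right)\right) \left(15306 + 13931\right) = \left(48078 + 4 \left(1 + 2 \cdot 4\right)\right) 29237 = \left(48078 + 4 \left(1 + 8\right)\right) 29237 = \left(48078 + 4 \cdot 9\right) 29237 = \left(48078 + 36\right) 29237 = 48114 \cdot 29237 = 1406709018$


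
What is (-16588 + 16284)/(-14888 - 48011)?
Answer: 304/62899 ≈ 0.0048331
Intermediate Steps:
(-16588 + 16284)/(-14888 - 48011) = -304/(-62899) = -304*(-1/62899) = 304/62899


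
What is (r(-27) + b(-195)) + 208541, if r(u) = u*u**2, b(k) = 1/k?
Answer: 36827309/195 ≈ 1.8886e+5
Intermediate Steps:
r(u) = u**3
(r(-27) + b(-195)) + 208541 = ((-27)**3 + 1/(-195)) + 208541 = (-19683 - 1/195) + 208541 = -3838186/195 + 208541 = 36827309/195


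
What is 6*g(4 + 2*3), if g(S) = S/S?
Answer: 6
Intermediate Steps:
g(S) = 1
6*g(4 + 2*3) = 6*1 = 6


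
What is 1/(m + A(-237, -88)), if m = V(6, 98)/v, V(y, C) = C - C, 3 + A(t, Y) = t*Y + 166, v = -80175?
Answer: 1/21019 ≈ 4.7576e-5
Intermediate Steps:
A(t, Y) = 163 + Y*t (A(t, Y) = -3 + (t*Y + 166) = -3 + (Y*t + 166) = -3 + (166 + Y*t) = 163 + Y*t)
V(y, C) = 0
m = 0 (m = 0/(-80175) = 0*(-1/80175) = 0)
1/(m + A(-237, -88)) = 1/(0 + (163 - 88*(-237))) = 1/(0 + (163 + 20856)) = 1/(0 + 21019) = 1/21019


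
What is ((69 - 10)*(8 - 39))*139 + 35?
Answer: -254196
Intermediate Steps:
((69 - 10)*(8 - 39))*139 + 35 = (59*(-31))*139 + 35 = -1829*139 + 35 = -254231 + 35 = -254196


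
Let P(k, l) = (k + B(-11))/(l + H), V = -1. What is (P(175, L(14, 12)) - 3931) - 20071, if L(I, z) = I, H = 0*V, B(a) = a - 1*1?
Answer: -335865/14 ≈ -23990.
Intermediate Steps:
B(a) = -1 + a (B(a) = a - 1 = -1 + a)
H = 0 (H = 0*(-1) = 0)
P(k, l) = (-12 + k)/l (P(k, l) = (k + (-1 - 11))/(l + 0) = (k - 12)/l = (-12 + k)/l)
(P(175, L(14, 12)) - 3931) - 20071 = ((-12 + 175)/14 - 3931) - 20071 = ((1/14)*163 - 3931) - 20071 = (163/14 - 3931) - 20071 = -54871/14 - 20071 = -335865/14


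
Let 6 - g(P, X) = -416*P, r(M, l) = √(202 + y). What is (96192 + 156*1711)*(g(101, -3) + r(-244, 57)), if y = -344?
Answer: 15258524376 + 363108*I*√142 ≈ 1.5259e+10 + 4.3269e+6*I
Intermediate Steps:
r(M, l) = I*√142 (r(M, l) = √(202 - 344) = √(-142) = I*√142)
g(P, X) = 6 + 416*P (g(P, X) = 6 - (-416)*P = 6 + 416*P)
(96192 + 156*1711)*(g(101, -3) + r(-244, 57)) = (96192 + 156*1711)*((6 + 416*101) + I*√142) = (96192 + 266916)*((6 + 42016) + I*√142) = 363108*(42022 + I*√142) = 15258524376 + 363108*I*√142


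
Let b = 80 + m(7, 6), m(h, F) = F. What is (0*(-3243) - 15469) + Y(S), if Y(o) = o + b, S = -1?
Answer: -15384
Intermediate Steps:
b = 86 (b = 80 + 6 = 86)
Y(o) = 86 + o (Y(o) = o + 86 = 86 + o)
(0*(-3243) - 15469) + Y(S) = (0*(-3243) - 15469) + (86 - 1) = (0 - 15469) + 85 = -15469 + 85 = -15384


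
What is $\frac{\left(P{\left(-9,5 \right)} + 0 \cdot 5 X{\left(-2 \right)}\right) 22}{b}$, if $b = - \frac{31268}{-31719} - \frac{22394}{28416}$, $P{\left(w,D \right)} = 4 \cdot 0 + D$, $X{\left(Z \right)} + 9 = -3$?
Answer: $\frac{5508110080}{9899789} \approx 556.39$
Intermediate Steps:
$X{\left(Z \right)} = -12$ ($X{\left(Z \right)} = -9 - 3 = -12$)
$P{\left(w,D \right)} = D$ ($P{\left(w,D \right)} = 0 + D = D$)
$b = \frac{9899789}{50073728}$ ($b = \left(-31268\right) \left(- \frac{1}{31719}\right) - \frac{11197}{14208} = \frac{31268}{31719} - \frac{11197}{14208} = \frac{9899789}{50073728} \approx 0.1977$)
$\frac{\left(P{\left(-9,5 \right)} + 0 \cdot 5 X{\left(-2 \right)}\right) 22}{b} = \frac{\left(5 + 0 \cdot 5 \left(-12\right)\right) 22}{\frac{9899789}{50073728}} = \left(5 + 0 \left(-12\right)\right) 22 \cdot \frac{50073728}{9899789} = \left(5 + 0\right) 22 \cdot \frac{50073728}{9899789} = 5 \cdot 22 \cdot \frac{50073728}{9899789} = 110 \cdot \frac{50073728}{9899789} = \frac{5508110080}{9899789}$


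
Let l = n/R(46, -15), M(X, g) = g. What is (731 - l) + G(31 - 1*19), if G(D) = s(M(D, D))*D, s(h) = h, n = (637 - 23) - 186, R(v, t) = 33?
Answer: 28447/33 ≈ 862.03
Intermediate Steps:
n = 428 (n = 614 - 186 = 428)
G(D) = D² (G(D) = D*D = D²)
l = 428/33 ≈ 12.970
(731 - l) + G(31 - 1*19) = (731 - 1*428/33) + (31 - 1*19)² = (731 - 428/33) + (31 - 19)² = 23695/33 + 12² = 23695/33 + 144 = 28447/33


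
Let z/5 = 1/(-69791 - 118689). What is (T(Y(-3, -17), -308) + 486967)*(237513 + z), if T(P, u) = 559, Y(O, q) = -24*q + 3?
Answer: 2182480841726861/18848 ≈ 1.1579e+11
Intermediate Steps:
Y(O, q) = 3 - 24*q
z = -1/37696 (z = 5/(-69791 - 118689) = 5/(-188480) = 5*(-1/188480) = -1/37696 ≈ -2.6528e-5)
(T(Y(-3, -17), -308) + 486967)*(237513 + z) = (559 + 486967)*(237513 - 1/37696) = 487526*(8953290047/37696) = 2182480841726861/18848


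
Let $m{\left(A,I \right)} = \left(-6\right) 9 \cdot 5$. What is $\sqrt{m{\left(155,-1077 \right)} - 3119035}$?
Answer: $i \sqrt{3119305} \approx 1766.2 i$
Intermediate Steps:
$m{\left(A,I \right)} = -270$ ($m{\left(A,I \right)} = \left(-54\right) 5 = -270$)
$\sqrt{m{\left(155,-1077 \right)} - 3119035} = \sqrt{-270 - 3119035} = \sqrt{-3119305} = i \sqrt{3119305}$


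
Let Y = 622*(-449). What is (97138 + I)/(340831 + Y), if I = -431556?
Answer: -334418/61553 ≈ -5.4330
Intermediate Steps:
Y = -279278
(97138 + I)/(340831 + Y) = (97138 - 431556)/(340831 - 279278) = -334418/61553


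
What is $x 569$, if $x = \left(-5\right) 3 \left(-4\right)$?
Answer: $34140$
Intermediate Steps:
$x = 60$ ($x = \left(-15\right) \left(-4\right) = 60$)
$x 569 = 60 \cdot 569 = 34140$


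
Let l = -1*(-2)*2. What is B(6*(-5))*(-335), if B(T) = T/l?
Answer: 5025/2 ≈ 2512.5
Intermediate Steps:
l = 4 (l = 2*2 = 4)
B(T) = T/4
B(6*(-5))*(-335) = ((6*(-5))/4)*(-335) = ((1/4)*(-30))*(-335) = -15/2*(-335) = 5025/2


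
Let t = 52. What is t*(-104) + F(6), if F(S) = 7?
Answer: -5401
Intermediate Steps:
t*(-104) + F(6) = 52*(-104) + 7 = -5408 + 7 = -5401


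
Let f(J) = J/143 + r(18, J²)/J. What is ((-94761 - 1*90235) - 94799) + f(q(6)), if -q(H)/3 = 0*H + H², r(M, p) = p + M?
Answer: -240157565/858 ≈ -2.7990e+5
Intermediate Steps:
r(M, p) = M + p
q(H) = -3*H² (q(H) = -3*(0*H + H²) = -3*(0 + H²) = -3*H²)
f(J) = J/143 + (18 + J²)/J
((-94761 - 1*90235) - 94799) + f(q(6)) = ((-94761 - 1*90235) - 94799) + (18/((-3*6²)) + 144*(-3*6²)/143) = ((-94761 - 90235) - 94799) + (18/((-3*36)) + 144*(-3*36)/143) = (-184996 - 94799) + (18/(-108) + (144/143)*(-108)) = -279795 + (18*(-1/108) - 15552/143) = -279795 + (-⅙ - 15552/143) = -279795 - 93455/858 = -240157565/858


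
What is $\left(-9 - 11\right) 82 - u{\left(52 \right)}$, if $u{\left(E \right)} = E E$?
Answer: $-4344$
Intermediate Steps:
$u{\left(E \right)} = E^{2}$
$\left(-9 - 11\right) 82 - u{\left(52 \right)} = \left(-9 - 11\right) 82 - 52^{2} = \left(-20\right) 82 - 2704 = -1640 - 2704 = -4344$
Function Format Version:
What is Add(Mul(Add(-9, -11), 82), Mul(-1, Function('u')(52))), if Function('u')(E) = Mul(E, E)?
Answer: -4344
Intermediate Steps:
Function('u')(E) = Pow(E, 2)
Add(Mul(Add(-9, -11), 82), Mul(-1, Function('u')(52))) = Add(Mul(Add(-9, -11), 82), Mul(-1, Pow(52, 2))) = Add(Mul(-20, 82), Mul(-1, 2704)) = Add(-1640, -2704) = -4344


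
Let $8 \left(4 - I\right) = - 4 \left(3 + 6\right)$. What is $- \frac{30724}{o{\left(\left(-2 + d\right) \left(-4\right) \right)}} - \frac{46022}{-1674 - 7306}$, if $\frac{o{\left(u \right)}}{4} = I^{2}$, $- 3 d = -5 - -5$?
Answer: $- \frac{131300581}{1297610} \approx -101.19$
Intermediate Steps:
$d = 0$ ($d = - \frac{-5 - -5}{3} = - \frac{-5 + 5}{3} = \left(- \frac{1}{3}\right) 0 = 0$)
$I = \frac{17}{2}$ ($I = 4 - \frac{\left(-4\right) \left(3 + 6\right)}{8} = 4 - \frac{\left(-4\right) 9}{8} = 4 - - \frac{9}{2} = 4 + \frac{9}{2} = \frac{17}{2} \approx 8.5$)
$o{\left(u \right)} = 289$ ($o{\left(u \right)} = 4 \left(\frac{17}{2}\right)^{2} = 4 \cdot \frac{289}{4} = 289$)
$- \frac{30724}{o{\left(\left(-2 + d\right) \left(-4\right) \right)}} - \frac{46022}{-1674 - 7306} = - \frac{30724}{289} - \frac{46022}{-1674 - 7306} = \left(-30724\right) \frac{1}{289} - \frac{46022}{-8980} = - \frac{30724}{289} - - \frac{23011}{4490} = - \frac{30724}{289} + \frac{23011}{4490} = - \frac{131300581}{1297610}$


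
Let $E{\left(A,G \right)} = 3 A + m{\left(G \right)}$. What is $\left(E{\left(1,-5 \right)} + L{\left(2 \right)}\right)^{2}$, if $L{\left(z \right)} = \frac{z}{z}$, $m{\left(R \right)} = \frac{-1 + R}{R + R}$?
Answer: $\frac{529}{25} \approx 21.16$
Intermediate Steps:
$m{\left(R \right)} = \frac{-1 + R}{2 R}$
$L{\left(z \right)} = 1$
$E{\left(A,G \right)} = 3 A + \frac{-1 + G}{2 G}$
$\left(E{\left(1,-5 \right)} + L{\left(2 \right)}\right)^{2} = \left(\frac{-1 - 5 + 6 \cdot 1 \left(-5\right)}{2 \left(-5\right)} + 1\right)^{2} = \left(\frac{1}{2} \left(- \frac{1}{5}\right) \left(-1 - 5 - 30\right) + 1\right)^{2} = \left(\frac{1}{2} \left(- \frac{1}{5}\right) \left(-36\right) + 1\right)^{2} = \left(\frac{18}{5} + 1\right)^{2} = \left(\frac{23}{5}\right)^{2} = \frac{529}{25}$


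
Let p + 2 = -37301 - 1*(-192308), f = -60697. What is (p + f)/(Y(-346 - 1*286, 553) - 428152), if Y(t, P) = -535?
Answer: -94308/428687 ≈ -0.21999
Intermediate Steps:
p = 155005 (p = -2 + (-37301 - 1*(-192308)) = -2 + (-37301 + 192308) = -2 + 155007 = 155005)
(p + f)/(Y(-346 - 1*286, 553) - 428152) = (155005 - 60697)/(-535 - 428152) = 94308/(-428687) = 94308*(-1/428687) = -94308/428687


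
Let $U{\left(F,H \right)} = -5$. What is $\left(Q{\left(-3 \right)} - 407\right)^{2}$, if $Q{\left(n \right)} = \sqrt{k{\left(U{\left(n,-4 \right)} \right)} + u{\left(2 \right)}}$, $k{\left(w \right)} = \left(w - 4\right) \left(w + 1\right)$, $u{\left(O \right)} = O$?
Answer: $\left(407 - \sqrt{38}\right)^{2} \approx 1.6067 \cdot 10^{5}$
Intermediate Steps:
$k{\left(w \right)} = \left(1 + w\right) \left(-4 + w\right)$ ($k{\left(w \right)} = \left(-4 + w\right) \left(1 + w\right) = \left(1 + w\right) \left(-4 + w\right)$)
$Q{\left(n \right)} = \sqrt{38}$ ($Q{\left(n \right)} = \sqrt{\left(-4 + \left(-5\right)^{2} - -15\right) + 2} = \sqrt{\left(-4 + 25 + 15\right) + 2} = \sqrt{36 + 2} = \sqrt{38}$)
$\left(Q{\left(-3 \right)} - 407\right)^{2} = \left(\sqrt{38} - 407\right)^{2} = \left(-407 + \sqrt{38}\right)^{2}$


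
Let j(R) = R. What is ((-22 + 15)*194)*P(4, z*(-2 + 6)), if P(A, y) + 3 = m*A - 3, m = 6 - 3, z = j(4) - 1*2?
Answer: -8148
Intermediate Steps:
z = 2 (z = 4 - 1*2 = 4 - 2 = 2)
m = 3
P(A, y) = -6 + 3*A (P(A, y) = -3 + (3*A - 3) = -3 + (-3 + 3*A) = -6 + 3*A)
((-22 + 15)*194)*P(4, z*(-2 + 6)) = ((-22 + 15)*194)*(-6 + 3*4) = (-7*194)*(-6 + 12) = -1358*6 = -8148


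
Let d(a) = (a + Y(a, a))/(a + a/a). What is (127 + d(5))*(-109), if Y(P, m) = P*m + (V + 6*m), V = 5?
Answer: -90143/6 ≈ -15024.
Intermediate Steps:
Y(P, m) = 5 + 6*m + P*m (Y(P, m) = P*m + (5 + 6*m) = 5 + 6*m + P*m)
d(a) = (5 + a² + 7*a)/(1 + a) (d(a) = (a + (5 + 6*a + a*a))/(a + a/a) = (a + (5 + 6*a + a²))/(a + 1) = (a + (5 + a² + 6*a))/(1 + a) = (5 + a² + 7*a)/(1 + a))
(127 + d(5))*(-109) = (127 + (5 + 5² + 7*5)/(1 + 5))*(-109) = (127 + (5 + 25 + 35)/6)*(-109) = (127 + (⅙)*65)*(-109) = (127 + 65/6)*(-109) = (827/6)*(-109) = -90143/6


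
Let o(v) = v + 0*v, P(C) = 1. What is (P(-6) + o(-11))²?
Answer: 100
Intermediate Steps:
o(v) = v (o(v) = v + 0 = v)
(P(-6) + o(-11))² = (1 - 11)² = (-10)² = 100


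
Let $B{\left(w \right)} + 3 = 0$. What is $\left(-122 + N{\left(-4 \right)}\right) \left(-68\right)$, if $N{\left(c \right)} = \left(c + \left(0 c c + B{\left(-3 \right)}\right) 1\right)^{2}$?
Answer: $4964$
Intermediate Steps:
$B{\left(w \right)} = -3$ ($B{\left(w \right)} = -3 + 0 = -3$)
$N{\left(c \right)} = \left(-3 + c\right)^{2}$ ($N{\left(c \right)} = \left(c + \left(0 c c - 3\right) 1\right)^{2} = \left(c + \left(0 c - 3\right) 1\right)^{2} = \left(c + \left(0 - 3\right) 1\right)^{2} = \left(c - 3\right)^{2} = \left(-3 + c\right)^{2}$)
$\left(-122 + N{\left(-4 \right)}\right) \left(-68\right) = \left(-122 + \left(-3 - 4\right)^{2}\right) \left(-68\right) = \left(-122 + \left(-7\right)^{2}\right) \left(-68\right) = \left(-122 + 49\right) \left(-68\right) = \left(-73\right) \left(-68\right) = 4964$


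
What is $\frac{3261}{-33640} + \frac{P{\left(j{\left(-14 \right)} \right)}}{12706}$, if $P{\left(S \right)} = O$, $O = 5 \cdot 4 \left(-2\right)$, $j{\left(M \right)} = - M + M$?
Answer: $- \frac{21389933}{213714920} \approx -0.10009$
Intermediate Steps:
$j{\left(M \right)} = 0$
$O = -40$ ($O = 20 \left(-2\right) = -40$)
$P{\left(S \right)} = -40$
$\frac{3261}{-33640} + \frac{P{\left(j{\left(-14 \right)} \right)}}{12706} = \frac{3261}{-33640} - \frac{40}{12706} = 3261 \left(- \frac{1}{33640}\right) - \frac{20}{6353} = - \frac{3261}{33640} - \frac{20}{6353} = - \frac{21389933}{213714920}$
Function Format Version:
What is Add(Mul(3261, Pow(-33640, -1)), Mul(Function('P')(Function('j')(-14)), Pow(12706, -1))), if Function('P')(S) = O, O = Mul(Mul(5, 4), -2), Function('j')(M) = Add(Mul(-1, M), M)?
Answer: Rational(-21389933, 213714920) ≈ -0.10009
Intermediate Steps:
Function('j')(M) = 0
O = -40 (O = Mul(20, -2) = -40)
Function('P')(S) = -40
Add(Mul(3261, Pow(-33640, -1)), Mul(Function('P')(Function('j')(-14)), Pow(12706, -1))) = Add(Mul(3261, Pow(-33640, -1)), Mul(-40, Pow(12706, -1))) = Add(Mul(3261, Rational(-1, 33640)), Mul(-40, Rational(1, 12706))) = Add(Rational(-3261, 33640), Rational(-20, 6353)) = Rational(-21389933, 213714920)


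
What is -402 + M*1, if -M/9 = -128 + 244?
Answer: -1446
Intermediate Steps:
M = -1044 (M = -9*(-128 + 244) = -9*116 = -1044)
-402 + M*1 = -402 - 1044*1 = -402 - 1044 = -1446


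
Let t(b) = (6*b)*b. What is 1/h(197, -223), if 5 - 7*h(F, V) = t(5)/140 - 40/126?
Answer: 882/535 ≈ 1.6486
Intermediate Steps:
t(b) = 6*b**2
h(F, V) = 535/882 (h(F, V) = 5/7 - ((6*5**2)/140 - 40/126)/7 = 5/7 - ((6*25)*(1/140) - 40*1/126)/7 = 5/7 - (150*(1/140) - 20/63)/7 = 5/7 - (15/14 - 20/63)/7 = 5/7 - 1/7*95/126 = 5/7 - 95/882 = 535/882)
1/h(197, -223) = 1/(535/882) = 882/535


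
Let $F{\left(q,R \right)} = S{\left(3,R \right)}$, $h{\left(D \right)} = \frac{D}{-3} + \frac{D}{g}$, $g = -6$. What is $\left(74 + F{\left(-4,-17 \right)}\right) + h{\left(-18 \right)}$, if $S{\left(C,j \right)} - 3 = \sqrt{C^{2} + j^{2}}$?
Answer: $86 + \sqrt{298} \approx 103.26$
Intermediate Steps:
$S{\left(C,j \right)} = 3 + \sqrt{C^{2} + j^{2}}$
$h{\left(D \right)} = - \frac{D}{2}$ ($h{\left(D \right)} = \frac{D}{-3} + \frac{D}{-6} = D \left(- \frac{1}{3}\right) + D \left(- \frac{1}{6}\right) = - \frac{D}{3} - \frac{D}{6} = - \frac{D}{2}$)
$F{\left(q,R \right)} = 3 + \sqrt{9 + R^{2}}$ ($F{\left(q,R \right)} = 3 + \sqrt{3^{2} + R^{2}} = 3 + \sqrt{9 + R^{2}}$)
$\left(74 + F{\left(-4,-17 \right)}\right) + h{\left(-18 \right)} = \left(74 + \left(3 + \sqrt{9 + \left(-17\right)^{2}}\right)\right) - -9 = \left(74 + \left(3 + \sqrt{9 + 289}\right)\right) + 9 = \left(74 + \left(3 + \sqrt{298}\right)\right) + 9 = \left(77 + \sqrt{298}\right) + 9 = 86 + \sqrt{298}$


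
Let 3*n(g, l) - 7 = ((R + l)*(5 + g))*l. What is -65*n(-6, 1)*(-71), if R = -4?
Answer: 46150/3 ≈ 15383.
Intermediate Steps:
n(g, l) = 7/3 + l*(-4 + l)*(5 + g)/3 (n(g, l) = 7/3 + (((-4 + l)*(5 + g))*l)/3 = 7/3 + (l*(-4 + l)*(5 + g))/3 = 7/3 + l*(-4 + l)*(5 + g)/3)
-65*n(-6, 1)*(-71) = -65*(7/3 - 20/3*1 + (5/3)*1**2 - 4/3*(-6)*1 + (1/3)*(-6)*1**2)*(-71) = -65*(7/3 - 20/3 + (5/3)*1 + 8 + (1/3)*(-6)*1)*(-71) = -65*(7/3 - 20/3 + 5/3 + 8 - 2)*(-71) = -65*10/3*(-71) = -650/3*(-71) = 46150/3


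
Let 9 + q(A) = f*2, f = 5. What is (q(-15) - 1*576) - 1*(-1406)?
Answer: 831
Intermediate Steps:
q(A) = 1 (q(A) = -9 + 5*2 = -9 + 10 = 1)
(q(-15) - 1*576) - 1*(-1406) = (1 - 1*576) - 1*(-1406) = (1 - 576) + 1406 = -575 + 1406 = 831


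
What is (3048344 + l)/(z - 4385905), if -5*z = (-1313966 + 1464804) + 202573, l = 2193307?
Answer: -26208255/22282936 ≈ -1.1762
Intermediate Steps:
z = -353411/5 (z = -((-1313966 + 1464804) + 202573)/5 = -(150838 + 202573)/5 = -⅕*353411 = -353411/5 ≈ -70682.)
(3048344 + l)/(z - 4385905) = (3048344 + 2193307)/(-353411/5 - 4385905) = 5241651/(-22282936/5) = 5241651*(-5/22282936) = -26208255/22282936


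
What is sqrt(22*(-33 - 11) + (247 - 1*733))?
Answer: I*sqrt(1454) ≈ 38.131*I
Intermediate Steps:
sqrt(22*(-33 - 11) + (247 - 1*733)) = sqrt(22*(-44) + (247 - 733)) = sqrt(-968 - 486) = sqrt(-1454) = I*sqrt(1454)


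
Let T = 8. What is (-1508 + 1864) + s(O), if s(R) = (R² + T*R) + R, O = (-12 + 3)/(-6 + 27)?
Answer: 17264/49 ≈ 352.33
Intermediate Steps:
O = -3/7 (O = -9/21 = -9*1/21 = -3/7 ≈ -0.42857)
s(R) = R² + 9*R (s(R) = (R² + 8*R) + R = R² + 9*R)
(-1508 + 1864) + s(O) = (-1508 + 1864) - 3*(9 - 3/7)/7 = 356 - 3/7*60/7 = 356 - 180/49 = 17264/49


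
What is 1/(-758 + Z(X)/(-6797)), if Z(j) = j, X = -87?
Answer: -6797/5152039 ≈ -0.0013193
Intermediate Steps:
1/(-758 + Z(X)/(-6797)) = 1/(-758 - 87/(-6797)) = 1/(-758 - 87*(-1/6797)) = 1/(-758 + 87/6797) = 1/(-5152039/6797) = -6797/5152039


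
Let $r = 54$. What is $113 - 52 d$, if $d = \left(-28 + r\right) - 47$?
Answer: $1205$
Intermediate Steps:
$d = -21$ ($d = \left(-28 + 54\right) - 47 = 26 - 47 = -21$)
$113 - 52 d = 113 - -1092 = 113 + 1092 = 1205$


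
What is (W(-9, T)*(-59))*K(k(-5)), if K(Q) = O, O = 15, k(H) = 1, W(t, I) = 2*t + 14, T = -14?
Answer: 3540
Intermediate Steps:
W(t, I) = 14 + 2*t
K(Q) = 15
(W(-9, T)*(-59))*K(k(-5)) = ((14 + 2*(-9))*(-59))*15 = ((14 - 18)*(-59))*15 = -4*(-59)*15 = 236*15 = 3540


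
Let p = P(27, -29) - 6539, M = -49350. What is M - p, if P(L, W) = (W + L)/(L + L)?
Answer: -1155896/27 ≈ -42811.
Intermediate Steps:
P(L, W) = (L + W)/(2*L) (P(L, W) = (L + W)/((2*L)) = (L + W)*(1/(2*L)) = (L + W)/(2*L))
p = -176554/27 (p = (½)*(27 - 29)/27 - 6539 = (½)*(1/27)*(-2) - 6539 = -1/27 - 6539 = -176554/27 ≈ -6539.0)
M - p = -49350 - 1*(-176554/27) = -49350 + 176554/27 = -1155896/27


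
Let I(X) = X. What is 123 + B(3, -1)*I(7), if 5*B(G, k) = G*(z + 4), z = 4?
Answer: 783/5 ≈ 156.60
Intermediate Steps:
B(G, k) = 8*G/5 (B(G, k) = (G*(4 + 4))/5 = (G*8)/5 = (8*G)/5 = 8*G/5)
123 + B(3, -1)*I(7) = 123 + ((8/5)*3)*7 = 123 + (24/5)*7 = 123 + 168/5 = 783/5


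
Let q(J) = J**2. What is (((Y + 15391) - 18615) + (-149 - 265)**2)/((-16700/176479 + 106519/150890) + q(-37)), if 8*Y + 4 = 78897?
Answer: 18963370001963695/145885059727964 ≈ 129.99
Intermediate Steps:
Y = 78893/8 (Y = -1/2 + (1/8)*78897 = -1/2 + 78897/8 = 78893/8 ≈ 9861.6)
(((Y + 15391) - 18615) + (-149 - 265)**2)/((-16700/176479 + 106519/150890) + q(-37)) = (((78893/8 + 15391) - 18615) + (-149 - 265)**2)/((-16700/176479 + 106519/150890) + (-37)**2) = ((202021/8 - 18615) + (-414)**2)/((-16700*1/176479 + 106519*(1/150890)) + 1369) = (53101/8 + 171396)/((-16700/176479 + 106519/150890) + 1369) = 1424269/(8*(16278503601/26628916310 + 1369)) = 1424269/(8*(36471264931991/26628916310)) = (1424269/8)*(26628916310/36471264931991) = 18963370001963695/145885059727964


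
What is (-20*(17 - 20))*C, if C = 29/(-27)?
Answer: -580/9 ≈ -64.444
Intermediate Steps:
C = -29/27 (C = 29*(-1/27) = -29/27 ≈ -1.0741)
(-20*(17 - 20))*C = -20*(17 - 20)*(-29/27) = -20*(-3)*(-29/27) = 60*(-29/27) = -580/9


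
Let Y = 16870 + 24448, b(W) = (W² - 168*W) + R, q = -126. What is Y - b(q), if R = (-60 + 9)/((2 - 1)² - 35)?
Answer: 8545/2 ≈ 4272.5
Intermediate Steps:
R = 3/2 (R = -51/(1² - 35) = -51/(1 - 35) = -51/(-34) = -51*(-1/34) = 3/2 ≈ 1.5000)
b(W) = 3/2 + W² - 168*W (b(W) = (W² - 168*W) + 3/2 = 3/2 + W² - 168*W)
Y = 41318
Y - b(q) = 41318 - (3/2 + (-126)² - 168*(-126)) = 41318 - (3/2 + 15876 + 21168) = 41318 - 1*74091/2 = 41318 - 74091/2 = 8545/2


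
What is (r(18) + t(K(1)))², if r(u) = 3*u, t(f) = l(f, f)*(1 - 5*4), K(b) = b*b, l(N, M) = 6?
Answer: 3600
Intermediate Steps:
K(b) = b²
t(f) = -114 (t(f) = 6*(1 - 5*4) = 6*(1 - 20) = 6*(-19) = -114)
(r(18) + t(K(1)))² = (3*18 - 114)² = (54 - 114)² = (-60)² = 3600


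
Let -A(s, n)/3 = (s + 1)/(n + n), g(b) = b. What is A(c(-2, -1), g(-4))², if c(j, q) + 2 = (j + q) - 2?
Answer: 81/16 ≈ 5.0625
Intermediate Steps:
c(j, q) = -4 + j + q (c(j, q) = -2 + ((j + q) - 2) = -2 + (-2 + j + q) = -4 + j + q)
A(s, n) = -3*(1 + s)/(2*n) (A(s, n) = -3*(s + 1)/(n + n) = -3*(1 + s)/(2*n))
A(c(-2, -1), g(-4))² = ((3/2)*(-1 - (-4 - 2 - 1))/(-4))² = ((3/2)*(-¼)*(-1 - 1*(-7)))² = ((3/2)*(-¼)*(-1 + 7))² = ((3/2)*(-¼)*6)² = (-9/4)² = 81/16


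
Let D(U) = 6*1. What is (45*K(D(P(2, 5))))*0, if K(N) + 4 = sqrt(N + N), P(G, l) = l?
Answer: 0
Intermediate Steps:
D(U) = 6
K(N) = -4 + sqrt(2)*sqrt(N) (K(N) = -4 + sqrt(N + N) = -4 + sqrt(2*N) = -4 + sqrt(2)*sqrt(N))
(45*K(D(P(2, 5))))*0 = (45*(-4 + sqrt(2)*sqrt(6)))*0 = (45*(-4 + 2*sqrt(3)))*0 = (-180 + 90*sqrt(3))*0 = 0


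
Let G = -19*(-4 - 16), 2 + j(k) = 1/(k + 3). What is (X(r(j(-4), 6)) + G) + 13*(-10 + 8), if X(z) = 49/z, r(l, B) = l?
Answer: 1013/3 ≈ 337.67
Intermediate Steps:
j(k) = -2 + 1/(3 + k) (j(k) = -2 + 1/(k + 3) = -2 + 1/(3 + k))
G = 380 (G = -19*(-20) = 380)
(X(r(j(-4), 6)) + G) + 13*(-10 + 8) = (49/(((-5 - 2*(-4))/(3 - 4))) + 380) + 13*(-10 + 8) = (49/(((-5 + 8)/(-1))) + 380) + 13*(-2) = (49/((-1*3)) + 380) - 26 = (49/(-3) + 380) - 26 = (49*(-1/3) + 380) - 26 = (-49/3 + 380) - 26 = 1091/3 - 26 = 1013/3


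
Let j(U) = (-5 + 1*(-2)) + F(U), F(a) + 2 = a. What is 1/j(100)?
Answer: 1/91 ≈ 0.010989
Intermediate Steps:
F(a) = -2 + a
j(U) = -9 + U (j(U) = (-5 + 1*(-2)) + (-2 + U) = (-5 - 2) + (-2 + U) = -7 + (-2 + U) = -9 + U)
1/j(100) = 1/(-9 + 100) = 1/91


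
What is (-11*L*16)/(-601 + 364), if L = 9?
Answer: 528/79 ≈ 6.6835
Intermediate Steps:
(-11*L*16)/(-601 + 364) = (-11*9*16)/(-601 + 364) = (-99*16)/(-237) = -1/237*(-1584) = 528/79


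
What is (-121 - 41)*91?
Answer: -14742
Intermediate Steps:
(-121 - 41)*91 = -162*91 = -14742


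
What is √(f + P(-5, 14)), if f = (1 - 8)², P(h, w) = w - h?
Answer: 2*√17 ≈ 8.2462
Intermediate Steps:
f = 49 (f = (-7)² = 49)
√(f + P(-5, 14)) = √(49 + (14 - 1*(-5))) = √(49 + (14 + 5)) = √(49 + 19) = √68 = 2*√17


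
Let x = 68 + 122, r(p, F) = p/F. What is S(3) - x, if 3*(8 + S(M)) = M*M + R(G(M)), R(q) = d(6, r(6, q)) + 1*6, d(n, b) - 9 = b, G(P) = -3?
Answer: -572/3 ≈ -190.67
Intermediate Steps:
d(n, b) = 9 + b
R(q) = 15 + 6/q (R(q) = (9 + 6/q) + 1*6 = (9 + 6/q) + 6 = 15 + 6/q)
x = 190
S(M) = -11/3 + M²/3 (S(M) = -8 + (M*M + (15 + 6/(-3)))/3 = -8 + (M² + (15 + 6*(-⅓)))/3 = -8 + (M² + (15 - 2))/3 = -8 + (M² + 13)/3 = -8 + (13 + M²)/3 = -8 + (13/3 + M²/3) = -11/3 + M²/3)
S(3) - x = (-11/3 + (⅓)*3²) - 1*190 = (-11/3 + (⅓)*9) - 190 = (-11/3 + 3) - 190 = -⅔ - 190 = -572/3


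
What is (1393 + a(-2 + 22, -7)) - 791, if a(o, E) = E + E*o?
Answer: 455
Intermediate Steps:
(1393 + a(-2 + 22, -7)) - 791 = (1393 - 7*(1 + (-2 + 22))) - 791 = (1393 - 7*(1 + 20)) - 791 = (1393 - 7*21) - 791 = (1393 - 147) - 791 = 1246 - 791 = 455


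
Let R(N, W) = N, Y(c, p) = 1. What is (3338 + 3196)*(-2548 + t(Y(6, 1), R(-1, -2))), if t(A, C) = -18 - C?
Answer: -16759710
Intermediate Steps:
(3338 + 3196)*(-2548 + t(Y(6, 1), R(-1, -2))) = (3338 + 3196)*(-2548 + (-18 - 1*(-1))) = 6534*(-2548 + (-18 + 1)) = 6534*(-2548 - 17) = 6534*(-2565) = -16759710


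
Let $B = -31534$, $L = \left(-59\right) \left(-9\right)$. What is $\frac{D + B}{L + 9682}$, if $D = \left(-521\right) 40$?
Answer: $- \frac{7482}{1459} \approx -5.1282$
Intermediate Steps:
$L = 531$
$D = -20840$
$\frac{D + B}{L + 9682} = \frac{-20840 - 31534}{531 + 9682} = - \frac{52374}{10213} = \left(-52374\right) \frac{1}{10213} = - \frac{7482}{1459}$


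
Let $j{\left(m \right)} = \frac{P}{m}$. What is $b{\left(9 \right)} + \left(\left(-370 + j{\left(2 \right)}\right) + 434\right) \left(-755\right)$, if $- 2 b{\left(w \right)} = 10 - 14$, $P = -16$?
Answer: $-42278$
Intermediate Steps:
$j{\left(m \right)} = - \frac{16}{m}$
$b{\left(w \right)} = 2$ ($b{\left(w \right)} = - \frac{10 - 14}{2} = \left(- \frac{1}{2}\right) \left(-4\right) = 2$)
$b{\left(9 \right)} + \left(\left(-370 + j{\left(2 \right)}\right) + 434\right) \left(-755\right) = 2 + \left(\left(-370 - \frac{16}{2}\right) + 434\right) \left(-755\right) = 2 + \left(\left(-370 - 8\right) + 434\right) \left(-755\right) = 2 + \left(-378 + 434\right) \left(-755\right) = 2 + 56 \left(-755\right) = 2 - 42280 = -42278$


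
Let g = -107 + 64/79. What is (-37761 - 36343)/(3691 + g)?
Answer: -12403/600 ≈ -20.672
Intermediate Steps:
g = -8389/79 (g = -107 + 64*(1/79) = -107 + 64/79 = -8389/79 ≈ -106.19)
(-37761 - 36343)/(3691 + g) = (-37761 - 36343)/(3691 - 8389/79) = -74104/283200/79 = -74104*79/283200 = -12403/600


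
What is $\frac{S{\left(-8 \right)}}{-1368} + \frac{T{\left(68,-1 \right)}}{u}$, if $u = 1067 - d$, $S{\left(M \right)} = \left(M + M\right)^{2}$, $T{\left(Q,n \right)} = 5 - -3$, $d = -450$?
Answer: $- \frac{47176}{259407} \approx -0.18186$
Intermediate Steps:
$T{\left(Q,n \right)} = 8$ ($T{\left(Q,n \right)} = 5 + 3 = 8$)
$S{\left(M \right)} = 4 M^{2}$ ($S{\left(M \right)} = \left(2 M\right)^{2} = 4 M^{2}$)
$u = 1517$ ($u = 1067 - -450 = 1067 + 450 = 1517$)
$\frac{S{\left(-8 \right)}}{-1368} + \frac{T{\left(68,-1 \right)}}{u} = \frac{4 \left(-8\right)^{2}}{-1368} + \frac{8}{1517} = 4 \cdot 64 \left(- \frac{1}{1368}\right) + 8 \cdot \frac{1}{1517} = 256 \left(- \frac{1}{1368}\right) + \frac{8}{1517} = - \frac{32}{171} + \frac{8}{1517} = - \frac{47176}{259407}$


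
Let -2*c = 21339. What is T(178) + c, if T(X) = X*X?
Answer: 42029/2 ≈ 21015.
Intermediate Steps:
c = -21339/2 (c = -1/2*21339 = -21339/2 ≈ -10670.)
T(X) = X**2
T(178) + c = 178**2 - 21339/2 = 31684 - 21339/2 = 42029/2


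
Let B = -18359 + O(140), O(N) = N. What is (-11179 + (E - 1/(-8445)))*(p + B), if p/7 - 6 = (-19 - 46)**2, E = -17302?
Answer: -2741470257512/8445 ≈ -3.2463e+8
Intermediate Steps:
B = -18219 (B = -18359 + 140 = -18219)
p = 29617 (p = 42 + 7*(-19 - 46)**2 = 42 + 7*(-65)**2 = 42 + 7*4225 = 42 + 29575 = 29617)
(-11179 + (E - 1/(-8445)))*(p + B) = (-11179 + (-17302 - 1/(-8445)))*(29617 - 18219) = (-11179 + (-17302 - 1*(-1/8445)))*11398 = (-11179 + (-17302 + 1/8445))*11398 = (-11179 - 146115389/8445)*11398 = -240522044/8445*11398 = -2741470257512/8445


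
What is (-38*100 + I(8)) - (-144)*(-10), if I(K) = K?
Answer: -5232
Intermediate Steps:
(-38*100 + I(8)) - (-144)*(-10) = (-38*100 + 8) - (-144)*(-10) = (-3800 + 8) - 1*1440 = -3792 - 1440 = -5232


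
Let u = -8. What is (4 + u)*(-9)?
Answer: 36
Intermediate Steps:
(4 + u)*(-9) = (4 - 8)*(-9) = -4*(-9) = 36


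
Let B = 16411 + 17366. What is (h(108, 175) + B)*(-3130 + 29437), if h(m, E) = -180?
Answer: 883836279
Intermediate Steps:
B = 33777
(h(108, 175) + B)*(-3130 + 29437) = (-180 + 33777)*(-3130 + 29437) = 33597*26307 = 883836279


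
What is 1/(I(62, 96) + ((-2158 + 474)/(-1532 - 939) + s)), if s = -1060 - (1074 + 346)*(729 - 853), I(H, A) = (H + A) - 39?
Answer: 2471/432770153 ≈ 5.7097e-6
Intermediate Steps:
I(H, A) = -39 + A + H (I(H, A) = (A + H) - 39 = -39 + A + H)
s = 175020 (s = -1060 - 1420*(-124) = -1060 - 1*(-176080) = -1060 + 176080 = 175020)
1/(I(62, 96) + ((-2158 + 474)/(-1532 - 939) + s)) = 1/((-39 + 96 + 62) + ((-2158 + 474)/(-1532 - 939) + 175020)) = 1/(119 + (-1684/(-2471) + 175020)) = 1/(119 + (-1684*(-1/2471) + 175020)) = 1/(119 + (1684/2471 + 175020)) = 1/(119 + 432476104/2471) = 1/(432770153/2471) = 2471/432770153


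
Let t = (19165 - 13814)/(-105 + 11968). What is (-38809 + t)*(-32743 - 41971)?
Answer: 34397265856624/11863 ≈ 2.8995e+9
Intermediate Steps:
t = 5351/11863 ≈ 0.45107
(-38809 + t)*(-32743 - 41971) = (-38809 + 5351/11863)*(-32743 - 41971) = -460385816/11863*(-74714) = 34397265856624/11863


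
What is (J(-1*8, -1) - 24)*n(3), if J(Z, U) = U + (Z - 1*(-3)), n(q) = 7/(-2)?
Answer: 105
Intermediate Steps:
n(q) = -7/2 (n(q) = 7*(-½) = -7/2)
J(Z, U) = 3 + U + Z (J(Z, U) = U + (Z + 3) = U + (3 + Z) = 3 + U + Z)
(J(-1*8, -1) - 24)*n(3) = ((3 - 1 - 1*8) - 24)*(-7/2) = ((3 - 1 - 8) - 24)*(-7/2) = (-6 - 24)*(-7/2) = -30*(-7/2) = 105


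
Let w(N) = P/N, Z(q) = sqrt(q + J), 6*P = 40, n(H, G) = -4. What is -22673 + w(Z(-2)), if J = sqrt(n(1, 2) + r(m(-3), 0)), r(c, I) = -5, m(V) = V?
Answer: -22673 + 20/(3*sqrt(-2 + 3*I)) ≈ -22671.0 - 3.0955*I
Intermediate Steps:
J = 3*I (J = sqrt(-4 - 5) = sqrt(-9) = 3*I ≈ 3.0*I)
P = 20/3 (P = (1/6)*40 = 20/3 ≈ 6.6667)
Z(q) = sqrt(q + 3*I)
w(N) = 20/(3*N)
-22673 + w(Z(-2)) = -22673 + 20/(3*(sqrt(-2 + 3*I))) = -22673 + 20/(3*sqrt(-2 + 3*I))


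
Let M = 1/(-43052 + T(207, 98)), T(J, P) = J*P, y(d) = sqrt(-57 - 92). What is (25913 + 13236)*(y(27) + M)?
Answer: -39149/22766 + 39149*I*sqrt(149) ≈ -1.7196 + 4.7787e+5*I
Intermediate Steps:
y(d) = I*sqrt(149) (y(d) = sqrt(-149) = I*sqrt(149))
M = -1/22766 (M = 1/(-43052 + 207*98) = 1/(-43052 + 20286) = 1/(-22766) = -1/22766 ≈ -4.3925e-5)
(25913 + 13236)*(y(27) + M) = (25913 + 13236)*(I*sqrt(149) - 1/22766) = 39149*(-1/22766 + I*sqrt(149)) = -39149/22766 + 39149*I*sqrt(149)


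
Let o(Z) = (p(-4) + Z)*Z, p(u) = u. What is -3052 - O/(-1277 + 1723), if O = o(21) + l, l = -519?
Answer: -680515/223 ≈ -3051.6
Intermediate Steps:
o(Z) = Z*(-4 + Z) (o(Z) = (-4 + Z)*Z = Z*(-4 + Z))
O = -162 (O = 21*(-4 + 21) - 519 = 21*17 - 519 = 357 - 519 = -162)
-3052 - O/(-1277 + 1723) = -3052 - (-162)/(-1277 + 1723) = -3052 - (-162)/446 = -3052 - 1*(-81/223) = -3052 + 81/223 = -680515/223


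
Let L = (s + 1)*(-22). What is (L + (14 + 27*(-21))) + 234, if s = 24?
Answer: -869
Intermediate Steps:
L = -550 (L = (24 + 1)*(-22) = 25*(-22) = -550)
(L + (14 + 27*(-21))) + 234 = (-550 + (14 + 27*(-21))) + 234 = (-550 + (14 - 567)) + 234 = (-550 - 553) + 234 = -1103 + 234 = -869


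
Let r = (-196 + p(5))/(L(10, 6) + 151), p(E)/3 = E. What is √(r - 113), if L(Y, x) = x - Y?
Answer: 2*I*√12594/21 ≈ 10.688*I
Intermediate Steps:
p(E) = 3*E
r = -181/147 (r = (-196 + 3*5)/((6 - 1*10) + 151) = (-196 + 15)/((6 - 10) + 151) = -181/(-4 + 151) = -181/147 ≈ -1.2313)
√(r - 113) = √(-181/147 - 113) = √(-16792/147) = 2*I*√12594/21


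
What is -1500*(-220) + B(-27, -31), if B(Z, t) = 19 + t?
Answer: 329988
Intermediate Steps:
-1500*(-220) + B(-27, -31) = -1500*(-220) + (19 - 31) = 330000 - 12 = 329988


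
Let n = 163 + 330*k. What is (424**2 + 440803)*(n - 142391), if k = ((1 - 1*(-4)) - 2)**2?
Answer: -86420590382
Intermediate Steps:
k = 9 (k = ((1 + 4) - 2)**2 = (5 - 2)**2 = 3**2 = 9)
n = 3133 (n = 163 + 330*9 = 163 + 2970 = 3133)
(424**2 + 440803)*(n - 142391) = (424**2 + 440803)*(3133 - 142391) = (179776 + 440803)*(-139258) = 620579*(-139258) = -86420590382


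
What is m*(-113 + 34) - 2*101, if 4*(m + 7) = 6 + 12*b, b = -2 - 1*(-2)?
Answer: 465/2 ≈ 232.50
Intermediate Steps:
b = 0 (b = -2 + 2 = 0)
m = -11/2 (m = -7 + (6 + 12*0)/4 = -7 + (6 + 0)/4 = -7 + (1/4)*6 = -7 + 3/2 = -11/2 ≈ -5.5000)
m*(-113 + 34) - 2*101 = -11*(-113 + 34)/2 - 2*101 = -11/2*(-79) - 202 = 869/2 - 202 = 465/2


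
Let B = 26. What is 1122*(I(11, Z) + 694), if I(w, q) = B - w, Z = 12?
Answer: 795498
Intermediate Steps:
I(w, q) = 26 - w
1122*(I(11, Z) + 694) = 1122*((26 - 1*11) + 694) = 1122*((26 - 11) + 694) = 1122*(15 + 694) = 1122*709 = 795498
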